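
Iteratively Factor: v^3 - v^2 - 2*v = (v - 2)*(v^2 + v) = v*(v - 2)*(v + 1)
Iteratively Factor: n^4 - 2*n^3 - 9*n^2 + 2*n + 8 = (n + 1)*(n^3 - 3*n^2 - 6*n + 8) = (n - 4)*(n + 1)*(n^2 + n - 2) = (n - 4)*(n - 1)*(n + 1)*(n + 2)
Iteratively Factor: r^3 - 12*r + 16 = (r - 2)*(r^2 + 2*r - 8) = (r - 2)*(r + 4)*(r - 2)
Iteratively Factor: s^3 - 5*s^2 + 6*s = (s - 3)*(s^2 - 2*s) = (s - 3)*(s - 2)*(s)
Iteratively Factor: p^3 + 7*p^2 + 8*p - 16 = (p + 4)*(p^2 + 3*p - 4) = (p - 1)*(p + 4)*(p + 4)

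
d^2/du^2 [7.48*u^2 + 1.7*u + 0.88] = 14.9600000000000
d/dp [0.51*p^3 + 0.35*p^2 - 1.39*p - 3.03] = 1.53*p^2 + 0.7*p - 1.39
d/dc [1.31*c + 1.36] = 1.31000000000000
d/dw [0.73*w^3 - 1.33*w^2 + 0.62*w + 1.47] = 2.19*w^2 - 2.66*w + 0.62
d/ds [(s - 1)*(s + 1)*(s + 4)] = 3*s^2 + 8*s - 1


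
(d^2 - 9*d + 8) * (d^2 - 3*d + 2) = d^4 - 12*d^3 + 37*d^2 - 42*d + 16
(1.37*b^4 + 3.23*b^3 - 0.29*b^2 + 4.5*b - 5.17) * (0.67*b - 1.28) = 0.9179*b^5 + 0.4105*b^4 - 4.3287*b^3 + 3.3862*b^2 - 9.2239*b + 6.6176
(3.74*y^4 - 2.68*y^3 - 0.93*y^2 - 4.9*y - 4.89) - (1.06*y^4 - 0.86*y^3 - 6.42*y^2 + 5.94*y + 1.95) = 2.68*y^4 - 1.82*y^3 + 5.49*y^2 - 10.84*y - 6.84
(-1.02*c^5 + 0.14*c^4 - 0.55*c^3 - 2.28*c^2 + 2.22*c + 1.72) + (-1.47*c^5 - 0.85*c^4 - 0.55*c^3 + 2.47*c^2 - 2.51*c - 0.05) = -2.49*c^5 - 0.71*c^4 - 1.1*c^3 + 0.19*c^2 - 0.29*c + 1.67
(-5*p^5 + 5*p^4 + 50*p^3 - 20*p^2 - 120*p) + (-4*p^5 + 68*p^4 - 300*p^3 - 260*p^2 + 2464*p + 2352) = -9*p^5 + 73*p^4 - 250*p^3 - 280*p^2 + 2344*p + 2352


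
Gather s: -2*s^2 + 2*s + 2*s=-2*s^2 + 4*s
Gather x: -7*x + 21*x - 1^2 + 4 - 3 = 14*x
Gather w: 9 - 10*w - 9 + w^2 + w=w^2 - 9*w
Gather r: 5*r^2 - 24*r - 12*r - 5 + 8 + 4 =5*r^2 - 36*r + 7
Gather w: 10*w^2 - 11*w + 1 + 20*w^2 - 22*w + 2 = 30*w^2 - 33*w + 3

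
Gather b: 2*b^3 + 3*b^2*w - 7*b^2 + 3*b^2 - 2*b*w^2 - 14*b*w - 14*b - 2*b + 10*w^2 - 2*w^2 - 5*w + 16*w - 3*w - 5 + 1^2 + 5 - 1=2*b^3 + b^2*(3*w - 4) + b*(-2*w^2 - 14*w - 16) + 8*w^2 + 8*w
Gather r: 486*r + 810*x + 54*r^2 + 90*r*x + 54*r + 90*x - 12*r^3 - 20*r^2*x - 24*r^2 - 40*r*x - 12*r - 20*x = -12*r^3 + r^2*(30 - 20*x) + r*(50*x + 528) + 880*x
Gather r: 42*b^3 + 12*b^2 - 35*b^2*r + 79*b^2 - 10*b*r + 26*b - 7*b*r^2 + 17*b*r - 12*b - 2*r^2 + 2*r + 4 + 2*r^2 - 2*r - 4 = 42*b^3 + 91*b^2 - 7*b*r^2 + 14*b + r*(-35*b^2 + 7*b)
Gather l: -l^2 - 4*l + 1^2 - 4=-l^2 - 4*l - 3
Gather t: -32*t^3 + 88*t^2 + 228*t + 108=-32*t^3 + 88*t^2 + 228*t + 108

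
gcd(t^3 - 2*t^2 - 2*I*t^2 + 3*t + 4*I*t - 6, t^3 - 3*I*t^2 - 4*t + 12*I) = t^2 + t*(-2 - 3*I) + 6*I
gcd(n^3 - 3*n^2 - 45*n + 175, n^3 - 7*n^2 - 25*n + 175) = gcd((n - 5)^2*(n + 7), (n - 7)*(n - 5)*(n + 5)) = n - 5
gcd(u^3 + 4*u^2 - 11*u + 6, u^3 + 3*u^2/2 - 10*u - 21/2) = 1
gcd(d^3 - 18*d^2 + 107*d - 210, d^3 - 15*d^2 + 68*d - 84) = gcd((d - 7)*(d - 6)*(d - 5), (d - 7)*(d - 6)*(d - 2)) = d^2 - 13*d + 42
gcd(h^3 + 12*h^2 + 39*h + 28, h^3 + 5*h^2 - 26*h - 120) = h + 4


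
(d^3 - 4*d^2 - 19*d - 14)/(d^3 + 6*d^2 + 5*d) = (d^2 - 5*d - 14)/(d*(d + 5))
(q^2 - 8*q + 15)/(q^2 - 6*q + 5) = (q - 3)/(q - 1)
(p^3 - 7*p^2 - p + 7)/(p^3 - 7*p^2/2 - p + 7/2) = 2*(p - 7)/(2*p - 7)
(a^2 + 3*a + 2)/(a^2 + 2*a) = (a + 1)/a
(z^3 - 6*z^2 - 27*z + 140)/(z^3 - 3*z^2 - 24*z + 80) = (z - 7)/(z - 4)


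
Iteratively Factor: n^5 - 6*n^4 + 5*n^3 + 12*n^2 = (n - 3)*(n^4 - 3*n^3 - 4*n^2) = (n - 4)*(n - 3)*(n^3 + n^2) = n*(n - 4)*(n - 3)*(n^2 + n) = n*(n - 4)*(n - 3)*(n + 1)*(n)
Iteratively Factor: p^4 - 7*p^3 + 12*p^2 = (p - 4)*(p^3 - 3*p^2) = p*(p - 4)*(p^2 - 3*p) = p*(p - 4)*(p - 3)*(p)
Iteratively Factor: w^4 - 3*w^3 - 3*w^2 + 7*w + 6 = (w - 2)*(w^3 - w^2 - 5*w - 3) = (w - 3)*(w - 2)*(w^2 + 2*w + 1) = (w - 3)*(w - 2)*(w + 1)*(w + 1)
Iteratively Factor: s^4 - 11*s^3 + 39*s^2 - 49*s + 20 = (s - 1)*(s^3 - 10*s^2 + 29*s - 20) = (s - 5)*(s - 1)*(s^2 - 5*s + 4) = (s - 5)*(s - 4)*(s - 1)*(s - 1)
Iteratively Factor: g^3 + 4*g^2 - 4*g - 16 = (g + 4)*(g^2 - 4) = (g + 2)*(g + 4)*(g - 2)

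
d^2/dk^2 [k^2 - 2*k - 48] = 2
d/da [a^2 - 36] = 2*a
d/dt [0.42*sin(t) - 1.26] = 0.42*cos(t)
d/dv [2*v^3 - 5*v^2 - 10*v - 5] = 6*v^2 - 10*v - 10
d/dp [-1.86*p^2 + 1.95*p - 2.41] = 1.95 - 3.72*p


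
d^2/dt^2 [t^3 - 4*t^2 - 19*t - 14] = 6*t - 8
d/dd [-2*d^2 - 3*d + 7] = -4*d - 3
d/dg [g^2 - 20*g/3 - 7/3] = 2*g - 20/3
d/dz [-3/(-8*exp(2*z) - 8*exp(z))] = 3*(-2*exp(z) - 1)*exp(-z)/(8*(exp(z) + 1)^2)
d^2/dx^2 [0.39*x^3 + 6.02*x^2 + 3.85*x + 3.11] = 2.34*x + 12.04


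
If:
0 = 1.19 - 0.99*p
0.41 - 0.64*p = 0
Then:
No Solution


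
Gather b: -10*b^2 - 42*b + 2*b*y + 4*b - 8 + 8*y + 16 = -10*b^2 + b*(2*y - 38) + 8*y + 8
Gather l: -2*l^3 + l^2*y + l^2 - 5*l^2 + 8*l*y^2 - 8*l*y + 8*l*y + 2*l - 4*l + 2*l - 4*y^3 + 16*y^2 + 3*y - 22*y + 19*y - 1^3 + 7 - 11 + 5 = -2*l^3 + l^2*(y - 4) + 8*l*y^2 - 4*y^3 + 16*y^2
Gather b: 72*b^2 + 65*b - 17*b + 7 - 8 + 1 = 72*b^2 + 48*b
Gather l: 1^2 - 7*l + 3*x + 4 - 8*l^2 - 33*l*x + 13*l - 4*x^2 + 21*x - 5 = -8*l^2 + l*(6 - 33*x) - 4*x^2 + 24*x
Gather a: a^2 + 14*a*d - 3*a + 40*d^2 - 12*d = a^2 + a*(14*d - 3) + 40*d^2 - 12*d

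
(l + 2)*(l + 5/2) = l^2 + 9*l/2 + 5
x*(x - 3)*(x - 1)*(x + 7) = x^4 + 3*x^3 - 25*x^2 + 21*x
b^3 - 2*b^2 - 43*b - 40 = (b - 8)*(b + 1)*(b + 5)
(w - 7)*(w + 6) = w^2 - w - 42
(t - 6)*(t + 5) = t^2 - t - 30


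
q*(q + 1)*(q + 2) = q^3 + 3*q^2 + 2*q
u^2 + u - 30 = (u - 5)*(u + 6)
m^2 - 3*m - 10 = (m - 5)*(m + 2)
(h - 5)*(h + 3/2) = h^2 - 7*h/2 - 15/2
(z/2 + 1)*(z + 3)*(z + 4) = z^3/2 + 9*z^2/2 + 13*z + 12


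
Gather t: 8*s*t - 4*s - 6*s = 8*s*t - 10*s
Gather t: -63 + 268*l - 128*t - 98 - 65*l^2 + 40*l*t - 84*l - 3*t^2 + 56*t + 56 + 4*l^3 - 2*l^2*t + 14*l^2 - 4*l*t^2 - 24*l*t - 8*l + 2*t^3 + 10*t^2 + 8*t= 4*l^3 - 51*l^2 + 176*l + 2*t^3 + t^2*(7 - 4*l) + t*(-2*l^2 + 16*l - 64) - 105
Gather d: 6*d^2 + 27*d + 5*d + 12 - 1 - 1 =6*d^2 + 32*d + 10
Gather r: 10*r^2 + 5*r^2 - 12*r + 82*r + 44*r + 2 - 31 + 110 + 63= 15*r^2 + 114*r + 144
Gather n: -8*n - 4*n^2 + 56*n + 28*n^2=24*n^2 + 48*n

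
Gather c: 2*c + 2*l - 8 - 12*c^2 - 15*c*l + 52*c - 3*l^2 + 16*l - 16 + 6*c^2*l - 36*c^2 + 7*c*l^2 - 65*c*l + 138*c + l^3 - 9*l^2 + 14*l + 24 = c^2*(6*l - 48) + c*(7*l^2 - 80*l + 192) + l^3 - 12*l^2 + 32*l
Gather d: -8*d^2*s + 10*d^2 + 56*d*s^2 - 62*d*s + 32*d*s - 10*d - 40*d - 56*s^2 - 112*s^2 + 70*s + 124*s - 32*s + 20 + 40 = d^2*(10 - 8*s) + d*(56*s^2 - 30*s - 50) - 168*s^2 + 162*s + 60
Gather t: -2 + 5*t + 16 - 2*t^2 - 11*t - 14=-2*t^2 - 6*t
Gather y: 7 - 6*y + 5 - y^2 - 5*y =-y^2 - 11*y + 12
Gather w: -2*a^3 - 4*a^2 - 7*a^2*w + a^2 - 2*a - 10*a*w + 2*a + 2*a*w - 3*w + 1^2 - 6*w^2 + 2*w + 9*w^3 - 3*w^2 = -2*a^3 - 3*a^2 + 9*w^3 - 9*w^2 + w*(-7*a^2 - 8*a - 1) + 1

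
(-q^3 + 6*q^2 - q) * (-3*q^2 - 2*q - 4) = 3*q^5 - 16*q^4 - 5*q^3 - 22*q^2 + 4*q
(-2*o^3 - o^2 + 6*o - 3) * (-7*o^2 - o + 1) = 14*o^5 + 9*o^4 - 43*o^3 + 14*o^2 + 9*o - 3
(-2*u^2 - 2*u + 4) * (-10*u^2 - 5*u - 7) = 20*u^4 + 30*u^3 - 16*u^2 - 6*u - 28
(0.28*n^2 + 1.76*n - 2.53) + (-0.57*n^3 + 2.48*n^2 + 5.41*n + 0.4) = -0.57*n^3 + 2.76*n^2 + 7.17*n - 2.13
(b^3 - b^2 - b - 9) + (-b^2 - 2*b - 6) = b^3 - 2*b^2 - 3*b - 15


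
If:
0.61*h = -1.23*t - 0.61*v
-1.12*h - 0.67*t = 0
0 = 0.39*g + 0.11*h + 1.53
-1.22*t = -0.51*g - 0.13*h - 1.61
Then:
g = -3.98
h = 0.19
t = -0.32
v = 0.46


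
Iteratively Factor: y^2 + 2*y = (y + 2)*(y)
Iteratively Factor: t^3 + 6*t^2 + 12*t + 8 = (t + 2)*(t^2 + 4*t + 4) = (t + 2)^2*(t + 2)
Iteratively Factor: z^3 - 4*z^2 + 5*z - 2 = (z - 2)*(z^2 - 2*z + 1) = (z - 2)*(z - 1)*(z - 1)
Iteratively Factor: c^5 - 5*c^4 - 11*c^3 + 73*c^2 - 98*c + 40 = (c - 1)*(c^4 - 4*c^3 - 15*c^2 + 58*c - 40) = (c - 5)*(c - 1)*(c^3 + c^2 - 10*c + 8) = (c - 5)*(c - 1)^2*(c^2 + 2*c - 8) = (c - 5)*(c - 1)^2*(c + 4)*(c - 2)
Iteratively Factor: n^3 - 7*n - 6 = (n - 3)*(n^2 + 3*n + 2) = (n - 3)*(n + 2)*(n + 1)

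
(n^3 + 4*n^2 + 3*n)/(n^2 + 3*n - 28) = n*(n^2 + 4*n + 3)/(n^2 + 3*n - 28)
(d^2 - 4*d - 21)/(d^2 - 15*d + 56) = (d + 3)/(d - 8)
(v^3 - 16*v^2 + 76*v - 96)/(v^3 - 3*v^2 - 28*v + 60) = (v - 8)/(v + 5)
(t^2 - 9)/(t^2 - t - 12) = (t - 3)/(t - 4)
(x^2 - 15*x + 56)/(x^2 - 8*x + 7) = (x - 8)/(x - 1)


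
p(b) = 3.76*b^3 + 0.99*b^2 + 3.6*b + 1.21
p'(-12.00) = 1604.16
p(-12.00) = -6396.71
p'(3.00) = 111.06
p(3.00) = 122.44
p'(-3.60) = 142.66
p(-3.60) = -174.35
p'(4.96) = 290.93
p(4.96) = 502.23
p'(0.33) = 5.48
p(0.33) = 2.64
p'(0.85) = 13.43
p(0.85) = 7.29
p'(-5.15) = 292.58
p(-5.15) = -504.65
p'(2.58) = 83.79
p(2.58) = 81.66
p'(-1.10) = 15.07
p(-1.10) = -6.56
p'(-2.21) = 54.32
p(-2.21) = -42.50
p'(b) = 11.28*b^2 + 1.98*b + 3.6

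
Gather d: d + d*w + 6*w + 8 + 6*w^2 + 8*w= d*(w + 1) + 6*w^2 + 14*w + 8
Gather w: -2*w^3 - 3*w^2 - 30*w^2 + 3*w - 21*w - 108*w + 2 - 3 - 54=-2*w^3 - 33*w^2 - 126*w - 55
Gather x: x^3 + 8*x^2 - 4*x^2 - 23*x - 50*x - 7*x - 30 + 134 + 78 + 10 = x^3 + 4*x^2 - 80*x + 192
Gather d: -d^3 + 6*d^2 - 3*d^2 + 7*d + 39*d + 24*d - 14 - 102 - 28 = -d^3 + 3*d^2 + 70*d - 144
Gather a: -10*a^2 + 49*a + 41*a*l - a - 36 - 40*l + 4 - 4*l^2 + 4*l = -10*a^2 + a*(41*l + 48) - 4*l^2 - 36*l - 32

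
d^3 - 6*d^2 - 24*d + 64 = (d - 8)*(d - 2)*(d + 4)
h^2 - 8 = (h - 2*sqrt(2))*(h + 2*sqrt(2))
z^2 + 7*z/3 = z*(z + 7/3)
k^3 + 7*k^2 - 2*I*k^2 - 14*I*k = k*(k + 7)*(k - 2*I)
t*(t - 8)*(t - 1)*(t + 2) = t^4 - 7*t^3 - 10*t^2 + 16*t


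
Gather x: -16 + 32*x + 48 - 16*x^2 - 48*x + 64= -16*x^2 - 16*x + 96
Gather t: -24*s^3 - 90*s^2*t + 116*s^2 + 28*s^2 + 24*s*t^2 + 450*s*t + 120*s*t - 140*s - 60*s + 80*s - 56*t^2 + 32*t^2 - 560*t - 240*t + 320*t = -24*s^3 + 144*s^2 - 120*s + t^2*(24*s - 24) + t*(-90*s^2 + 570*s - 480)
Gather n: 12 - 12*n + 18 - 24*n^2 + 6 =-24*n^2 - 12*n + 36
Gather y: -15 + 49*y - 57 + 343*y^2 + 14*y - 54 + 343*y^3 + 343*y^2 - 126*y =343*y^3 + 686*y^2 - 63*y - 126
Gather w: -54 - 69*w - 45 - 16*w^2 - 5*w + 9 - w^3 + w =-w^3 - 16*w^2 - 73*w - 90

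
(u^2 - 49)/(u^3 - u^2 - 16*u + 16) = (u^2 - 49)/(u^3 - u^2 - 16*u + 16)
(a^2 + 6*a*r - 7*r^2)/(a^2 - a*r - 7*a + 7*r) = (a + 7*r)/(a - 7)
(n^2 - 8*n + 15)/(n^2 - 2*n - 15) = (n - 3)/(n + 3)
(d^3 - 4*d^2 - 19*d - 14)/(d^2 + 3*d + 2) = d - 7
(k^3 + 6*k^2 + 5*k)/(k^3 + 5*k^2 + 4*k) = (k + 5)/(k + 4)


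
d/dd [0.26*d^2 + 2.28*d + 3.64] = 0.52*d + 2.28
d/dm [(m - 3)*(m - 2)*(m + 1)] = 3*m^2 - 8*m + 1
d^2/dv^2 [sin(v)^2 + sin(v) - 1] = -sin(v) + 2*cos(2*v)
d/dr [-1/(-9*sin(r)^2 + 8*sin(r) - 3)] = 2*(4 - 9*sin(r))*cos(r)/(9*sin(r)^2 - 8*sin(r) + 3)^2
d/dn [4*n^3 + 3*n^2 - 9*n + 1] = 12*n^2 + 6*n - 9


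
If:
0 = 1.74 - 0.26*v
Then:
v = 6.69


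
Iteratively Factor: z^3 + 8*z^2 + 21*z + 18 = (z + 2)*(z^2 + 6*z + 9) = (z + 2)*(z + 3)*(z + 3)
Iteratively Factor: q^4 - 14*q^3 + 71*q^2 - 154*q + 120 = (q - 3)*(q^3 - 11*q^2 + 38*q - 40) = (q - 5)*(q - 3)*(q^2 - 6*q + 8) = (q - 5)*(q - 3)*(q - 2)*(q - 4)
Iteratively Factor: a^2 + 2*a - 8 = (a - 2)*(a + 4)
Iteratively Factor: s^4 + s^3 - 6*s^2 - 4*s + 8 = (s + 2)*(s^3 - s^2 - 4*s + 4) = (s - 1)*(s + 2)*(s^2 - 4) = (s - 1)*(s + 2)^2*(s - 2)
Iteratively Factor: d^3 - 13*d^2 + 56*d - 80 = (d - 5)*(d^2 - 8*d + 16) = (d - 5)*(d - 4)*(d - 4)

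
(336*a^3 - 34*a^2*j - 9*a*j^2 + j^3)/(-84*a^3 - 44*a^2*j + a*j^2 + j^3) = (-8*a + j)/(2*a + j)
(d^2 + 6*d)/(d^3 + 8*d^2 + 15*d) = (d + 6)/(d^2 + 8*d + 15)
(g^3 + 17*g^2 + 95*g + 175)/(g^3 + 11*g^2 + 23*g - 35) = (g + 5)/(g - 1)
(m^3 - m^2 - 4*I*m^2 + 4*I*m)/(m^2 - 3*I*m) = (m^2 - m - 4*I*m + 4*I)/(m - 3*I)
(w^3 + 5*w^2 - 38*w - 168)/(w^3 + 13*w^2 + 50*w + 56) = (w - 6)/(w + 2)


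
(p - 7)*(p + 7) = p^2 - 49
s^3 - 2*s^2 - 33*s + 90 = (s - 5)*(s - 3)*(s + 6)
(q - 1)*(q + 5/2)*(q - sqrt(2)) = q^3 - sqrt(2)*q^2 + 3*q^2/2 - 5*q/2 - 3*sqrt(2)*q/2 + 5*sqrt(2)/2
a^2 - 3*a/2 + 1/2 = (a - 1)*(a - 1/2)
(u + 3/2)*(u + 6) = u^2 + 15*u/2 + 9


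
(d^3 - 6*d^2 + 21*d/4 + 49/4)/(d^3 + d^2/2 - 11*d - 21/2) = (d - 7/2)/(d + 3)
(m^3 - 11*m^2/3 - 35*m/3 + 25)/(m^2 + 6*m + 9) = (3*m^2 - 20*m + 25)/(3*(m + 3))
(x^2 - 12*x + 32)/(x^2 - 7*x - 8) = (x - 4)/(x + 1)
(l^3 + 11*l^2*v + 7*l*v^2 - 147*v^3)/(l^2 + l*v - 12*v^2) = (l^2 + 14*l*v + 49*v^2)/(l + 4*v)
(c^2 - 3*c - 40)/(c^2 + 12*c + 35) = (c - 8)/(c + 7)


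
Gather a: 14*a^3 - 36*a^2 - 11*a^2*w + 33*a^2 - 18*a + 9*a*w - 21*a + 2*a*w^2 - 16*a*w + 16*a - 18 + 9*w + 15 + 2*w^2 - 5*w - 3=14*a^3 + a^2*(-11*w - 3) + a*(2*w^2 - 7*w - 23) + 2*w^2 + 4*w - 6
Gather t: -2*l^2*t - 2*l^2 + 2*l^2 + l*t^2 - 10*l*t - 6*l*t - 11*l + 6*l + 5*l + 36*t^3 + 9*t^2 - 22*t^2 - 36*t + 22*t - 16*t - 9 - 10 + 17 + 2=36*t^3 + t^2*(l - 13) + t*(-2*l^2 - 16*l - 30)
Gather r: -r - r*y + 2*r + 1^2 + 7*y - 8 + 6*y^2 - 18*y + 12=r*(1 - y) + 6*y^2 - 11*y + 5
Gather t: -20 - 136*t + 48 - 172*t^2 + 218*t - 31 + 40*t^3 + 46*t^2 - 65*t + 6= 40*t^3 - 126*t^2 + 17*t + 3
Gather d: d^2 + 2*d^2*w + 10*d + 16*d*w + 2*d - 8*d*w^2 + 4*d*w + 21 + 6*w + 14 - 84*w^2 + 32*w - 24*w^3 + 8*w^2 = d^2*(2*w + 1) + d*(-8*w^2 + 20*w + 12) - 24*w^3 - 76*w^2 + 38*w + 35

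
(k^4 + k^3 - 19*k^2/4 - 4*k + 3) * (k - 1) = k^5 - 23*k^3/4 + 3*k^2/4 + 7*k - 3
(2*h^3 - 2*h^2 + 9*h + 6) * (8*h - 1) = 16*h^4 - 18*h^3 + 74*h^2 + 39*h - 6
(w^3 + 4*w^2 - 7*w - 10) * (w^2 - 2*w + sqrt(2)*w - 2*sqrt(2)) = w^5 + sqrt(2)*w^4 + 2*w^4 - 15*w^3 + 2*sqrt(2)*w^3 - 15*sqrt(2)*w^2 + 4*w^2 + 4*sqrt(2)*w + 20*w + 20*sqrt(2)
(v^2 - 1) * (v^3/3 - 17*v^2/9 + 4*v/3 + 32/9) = v^5/3 - 17*v^4/9 + v^3 + 49*v^2/9 - 4*v/3 - 32/9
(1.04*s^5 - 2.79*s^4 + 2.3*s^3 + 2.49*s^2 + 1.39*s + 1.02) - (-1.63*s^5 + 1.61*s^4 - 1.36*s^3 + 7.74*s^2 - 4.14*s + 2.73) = 2.67*s^5 - 4.4*s^4 + 3.66*s^3 - 5.25*s^2 + 5.53*s - 1.71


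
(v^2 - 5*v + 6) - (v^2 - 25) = 31 - 5*v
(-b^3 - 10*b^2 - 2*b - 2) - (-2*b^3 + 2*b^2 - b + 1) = b^3 - 12*b^2 - b - 3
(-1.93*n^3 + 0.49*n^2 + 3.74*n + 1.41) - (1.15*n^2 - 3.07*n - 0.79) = -1.93*n^3 - 0.66*n^2 + 6.81*n + 2.2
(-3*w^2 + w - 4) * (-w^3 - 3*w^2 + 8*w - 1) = 3*w^5 + 8*w^4 - 23*w^3 + 23*w^2 - 33*w + 4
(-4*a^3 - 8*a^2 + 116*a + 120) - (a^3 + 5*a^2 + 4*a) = -5*a^3 - 13*a^2 + 112*a + 120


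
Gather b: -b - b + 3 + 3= 6 - 2*b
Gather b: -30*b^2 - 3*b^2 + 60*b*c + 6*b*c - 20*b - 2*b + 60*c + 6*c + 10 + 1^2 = -33*b^2 + b*(66*c - 22) + 66*c + 11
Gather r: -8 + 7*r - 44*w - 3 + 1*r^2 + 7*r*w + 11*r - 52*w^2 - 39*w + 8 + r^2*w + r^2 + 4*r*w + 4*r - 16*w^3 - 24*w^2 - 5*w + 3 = r^2*(w + 2) + r*(11*w + 22) - 16*w^3 - 76*w^2 - 88*w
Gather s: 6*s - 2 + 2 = 6*s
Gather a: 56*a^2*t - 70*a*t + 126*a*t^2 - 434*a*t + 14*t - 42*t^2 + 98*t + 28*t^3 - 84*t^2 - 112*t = 56*a^2*t + a*(126*t^2 - 504*t) + 28*t^3 - 126*t^2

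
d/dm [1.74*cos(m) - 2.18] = -1.74*sin(m)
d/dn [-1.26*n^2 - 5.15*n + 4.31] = -2.52*n - 5.15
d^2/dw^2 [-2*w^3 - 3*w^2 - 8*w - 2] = -12*w - 6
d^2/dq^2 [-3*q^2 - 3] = -6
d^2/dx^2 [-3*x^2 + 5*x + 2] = -6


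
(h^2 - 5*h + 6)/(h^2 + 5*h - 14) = (h - 3)/(h + 7)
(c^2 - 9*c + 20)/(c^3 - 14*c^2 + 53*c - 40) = (c - 4)/(c^2 - 9*c + 8)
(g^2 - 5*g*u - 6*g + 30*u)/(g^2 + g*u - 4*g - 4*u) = (g^2 - 5*g*u - 6*g + 30*u)/(g^2 + g*u - 4*g - 4*u)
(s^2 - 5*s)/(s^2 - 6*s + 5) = s/(s - 1)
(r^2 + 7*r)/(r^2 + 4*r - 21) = r/(r - 3)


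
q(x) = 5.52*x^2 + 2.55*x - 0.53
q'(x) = 11.04*x + 2.55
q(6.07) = 218.33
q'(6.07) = 69.56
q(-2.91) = 38.79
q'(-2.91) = -29.58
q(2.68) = 45.95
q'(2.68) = 32.14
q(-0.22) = -0.82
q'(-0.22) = 0.12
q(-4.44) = 96.97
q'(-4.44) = -46.47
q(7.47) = 326.54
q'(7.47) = 85.02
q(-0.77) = 0.78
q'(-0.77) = -5.95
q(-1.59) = 9.37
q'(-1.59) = -15.00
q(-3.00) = 41.50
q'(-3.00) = -30.57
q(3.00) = 56.80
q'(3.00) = 35.67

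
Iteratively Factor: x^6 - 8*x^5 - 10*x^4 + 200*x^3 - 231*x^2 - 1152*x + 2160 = (x + 3)*(x^5 - 11*x^4 + 23*x^3 + 131*x^2 - 624*x + 720) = (x - 5)*(x + 3)*(x^4 - 6*x^3 - 7*x^2 + 96*x - 144) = (x - 5)*(x - 3)*(x + 3)*(x^3 - 3*x^2 - 16*x + 48) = (x - 5)*(x - 4)*(x - 3)*(x + 3)*(x^2 + x - 12) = (x - 5)*(x - 4)*(x - 3)^2*(x + 3)*(x + 4)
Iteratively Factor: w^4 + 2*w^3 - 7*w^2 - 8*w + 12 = (w - 1)*(w^3 + 3*w^2 - 4*w - 12) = (w - 1)*(w + 2)*(w^2 + w - 6) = (w - 1)*(w + 2)*(w + 3)*(w - 2)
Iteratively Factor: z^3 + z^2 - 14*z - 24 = (z + 3)*(z^2 - 2*z - 8) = (z + 2)*(z + 3)*(z - 4)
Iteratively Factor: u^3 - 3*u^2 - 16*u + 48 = (u + 4)*(u^2 - 7*u + 12) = (u - 3)*(u + 4)*(u - 4)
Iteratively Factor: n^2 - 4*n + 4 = (n - 2)*(n - 2)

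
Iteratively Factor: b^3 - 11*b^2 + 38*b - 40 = (b - 2)*(b^2 - 9*b + 20) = (b - 5)*(b - 2)*(b - 4)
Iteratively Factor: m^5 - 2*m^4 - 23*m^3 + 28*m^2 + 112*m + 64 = (m - 4)*(m^4 + 2*m^3 - 15*m^2 - 32*m - 16) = (m - 4)^2*(m^3 + 6*m^2 + 9*m + 4) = (m - 4)^2*(m + 1)*(m^2 + 5*m + 4) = (m - 4)^2*(m + 1)*(m + 4)*(m + 1)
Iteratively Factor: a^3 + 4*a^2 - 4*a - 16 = (a + 4)*(a^2 - 4) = (a + 2)*(a + 4)*(a - 2)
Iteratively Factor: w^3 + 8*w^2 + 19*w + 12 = (w + 3)*(w^2 + 5*w + 4) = (w + 1)*(w + 3)*(w + 4)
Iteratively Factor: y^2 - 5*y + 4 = (y - 1)*(y - 4)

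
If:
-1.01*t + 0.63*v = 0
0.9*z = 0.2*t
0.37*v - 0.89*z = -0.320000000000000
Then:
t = -0.81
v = -1.30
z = -0.18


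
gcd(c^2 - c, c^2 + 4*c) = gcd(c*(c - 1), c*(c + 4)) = c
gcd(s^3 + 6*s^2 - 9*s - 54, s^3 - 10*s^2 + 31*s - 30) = s - 3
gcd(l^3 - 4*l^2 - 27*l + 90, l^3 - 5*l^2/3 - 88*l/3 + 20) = l^2 - l - 30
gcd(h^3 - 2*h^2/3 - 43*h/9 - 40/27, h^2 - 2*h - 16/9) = h - 8/3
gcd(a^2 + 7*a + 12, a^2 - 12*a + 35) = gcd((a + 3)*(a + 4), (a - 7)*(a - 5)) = 1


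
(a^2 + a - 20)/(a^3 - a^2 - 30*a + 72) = (a + 5)/(a^2 + 3*a - 18)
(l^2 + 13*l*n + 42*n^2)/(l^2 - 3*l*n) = (l^2 + 13*l*n + 42*n^2)/(l*(l - 3*n))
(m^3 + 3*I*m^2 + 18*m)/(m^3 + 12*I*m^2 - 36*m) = (m - 3*I)/(m + 6*I)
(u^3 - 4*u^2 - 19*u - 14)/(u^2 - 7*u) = u + 3 + 2/u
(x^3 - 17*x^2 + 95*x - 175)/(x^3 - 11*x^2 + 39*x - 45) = (x^2 - 12*x + 35)/(x^2 - 6*x + 9)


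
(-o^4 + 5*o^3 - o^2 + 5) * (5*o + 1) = -5*o^5 + 24*o^4 - o^2 + 25*o + 5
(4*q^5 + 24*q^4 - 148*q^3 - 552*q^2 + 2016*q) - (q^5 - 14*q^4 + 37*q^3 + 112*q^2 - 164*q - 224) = 3*q^5 + 38*q^4 - 185*q^3 - 664*q^2 + 2180*q + 224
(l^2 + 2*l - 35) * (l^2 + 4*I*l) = l^4 + 2*l^3 + 4*I*l^3 - 35*l^2 + 8*I*l^2 - 140*I*l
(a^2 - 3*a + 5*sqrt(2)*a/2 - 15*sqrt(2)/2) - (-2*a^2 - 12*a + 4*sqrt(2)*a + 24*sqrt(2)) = 3*a^2 - 3*sqrt(2)*a/2 + 9*a - 63*sqrt(2)/2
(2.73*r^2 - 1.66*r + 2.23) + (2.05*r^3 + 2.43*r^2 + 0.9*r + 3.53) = 2.05*r^3 + 5.16*r^2 - 0.76*r + 5.76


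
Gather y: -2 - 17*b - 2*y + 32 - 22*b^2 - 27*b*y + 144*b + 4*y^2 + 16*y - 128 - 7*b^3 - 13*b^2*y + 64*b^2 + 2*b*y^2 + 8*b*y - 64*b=-7*b^3 + 42*b^2 + 63*b + y^2*(2*b + 4) + y*(-13*b^2 - 19*b + 14) - 98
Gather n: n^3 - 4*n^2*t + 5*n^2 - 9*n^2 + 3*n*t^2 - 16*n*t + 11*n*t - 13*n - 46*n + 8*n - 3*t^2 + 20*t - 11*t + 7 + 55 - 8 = n^3 + n^2*(-4*t - 4) + n*(3*t^2 - 5*t - 51) - 3*t^2 + 9*t + 54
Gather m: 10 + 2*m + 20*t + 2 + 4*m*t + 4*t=m*(4*t + 2) + 24*t + 12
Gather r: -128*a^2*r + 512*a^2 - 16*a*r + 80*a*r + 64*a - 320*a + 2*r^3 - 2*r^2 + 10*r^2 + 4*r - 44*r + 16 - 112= 512*a^2 - 256*a + 2*r^3 + 8*r^2 + r*(-128*a^2 + 64*a - 40) - 96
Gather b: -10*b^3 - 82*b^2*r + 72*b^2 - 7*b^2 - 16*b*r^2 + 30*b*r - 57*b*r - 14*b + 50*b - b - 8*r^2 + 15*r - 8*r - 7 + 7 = -10*b^3 + b^2*(65 - 82*r) + b*(-16*r^2 - 27*r + 35) - 8*r^2 + 7*r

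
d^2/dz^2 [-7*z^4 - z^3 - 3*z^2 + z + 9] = -84*z^2 - 6*z - 6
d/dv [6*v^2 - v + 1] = 12*v - 1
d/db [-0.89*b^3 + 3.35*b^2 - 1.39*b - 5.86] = -2.67*b^2 + 6.7*b - 1.39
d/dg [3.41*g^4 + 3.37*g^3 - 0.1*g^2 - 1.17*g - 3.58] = 13.64*g^3 + 10.11*g^2 - 0.2*g - 1.17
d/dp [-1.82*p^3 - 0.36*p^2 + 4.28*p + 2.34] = -5.46*p^2 - 0.72*p + 4.28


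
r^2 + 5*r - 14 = (r - 2)*(r + 7)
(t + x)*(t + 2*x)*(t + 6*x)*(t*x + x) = t^4*x + 9*t^3*x^2 + t^3*x + 20*t^2*x^3 + 9*t^2*x^2 + 12*t*x^4 + 20*t*x^3 + 12*x^4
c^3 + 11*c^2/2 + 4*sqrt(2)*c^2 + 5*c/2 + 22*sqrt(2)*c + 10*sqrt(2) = (c + 1/2)*(c + 5)*(c + 4*sqrt(2))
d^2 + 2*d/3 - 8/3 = (d - 4/3)*(d + 2)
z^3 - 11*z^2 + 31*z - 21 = (z - 7)*(z - 3)*(z - 1)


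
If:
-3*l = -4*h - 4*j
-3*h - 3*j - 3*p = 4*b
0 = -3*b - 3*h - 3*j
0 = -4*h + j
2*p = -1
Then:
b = 3/2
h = -3/10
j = -6/5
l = -2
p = -1/2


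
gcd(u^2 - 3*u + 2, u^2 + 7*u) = 1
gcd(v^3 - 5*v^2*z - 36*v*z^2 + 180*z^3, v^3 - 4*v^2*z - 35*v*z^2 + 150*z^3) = -v^2 - v*z + 30*z^2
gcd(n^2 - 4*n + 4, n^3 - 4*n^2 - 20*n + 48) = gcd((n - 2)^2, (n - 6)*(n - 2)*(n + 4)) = n - 2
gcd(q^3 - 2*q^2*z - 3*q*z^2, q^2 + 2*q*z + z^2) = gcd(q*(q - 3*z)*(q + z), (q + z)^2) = q + z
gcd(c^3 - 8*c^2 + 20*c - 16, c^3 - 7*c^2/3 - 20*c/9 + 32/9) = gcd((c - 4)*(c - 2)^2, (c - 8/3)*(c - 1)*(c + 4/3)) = 1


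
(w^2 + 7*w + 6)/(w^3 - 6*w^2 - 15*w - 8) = (w + 6)/(w^2 - 7*w - 8)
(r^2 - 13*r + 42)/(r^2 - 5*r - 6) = (r - 7)/(r + 1)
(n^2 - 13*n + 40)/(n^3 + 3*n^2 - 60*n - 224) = (n - 5)/(n^2 + 11*n + 28)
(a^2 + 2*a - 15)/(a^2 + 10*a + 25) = (a - 3)/(a + 5)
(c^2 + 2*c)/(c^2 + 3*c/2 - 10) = 2*c*(c + 2)/(2*c^2 + 3*c - 20)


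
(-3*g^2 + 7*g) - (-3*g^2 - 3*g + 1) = 10*g - 1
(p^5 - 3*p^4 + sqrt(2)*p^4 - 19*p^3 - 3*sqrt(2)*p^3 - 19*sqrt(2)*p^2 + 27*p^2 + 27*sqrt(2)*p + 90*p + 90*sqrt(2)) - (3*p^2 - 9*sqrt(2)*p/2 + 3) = p^5 - 3*p^4 + sqrt(2)*p^4 - 19*p^3 - 3*sqrt(2)*p^3 - 19*sqrt(2)*p^2 + 24*p^2 + 63*sqrt(2)*p/2 + 90*p - 3 + 90*sqrt(2)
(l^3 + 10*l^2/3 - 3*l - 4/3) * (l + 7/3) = l^4 + 17*l^3/3 + 43*l^2/9 - 25*l/3 - 28/9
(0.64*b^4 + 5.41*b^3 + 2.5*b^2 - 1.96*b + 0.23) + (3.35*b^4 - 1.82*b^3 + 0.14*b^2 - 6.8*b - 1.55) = 3.99*b^4 + 3.59*b^3 + 2.64*b^2 - 8.76*b - 1.32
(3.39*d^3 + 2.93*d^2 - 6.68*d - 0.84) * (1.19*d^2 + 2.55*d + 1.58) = 4.0341*d^5 + 12.1312*d^4 + 4.8785*d^3 - 13.4042*d^2 - 12.6964*d - 1.3272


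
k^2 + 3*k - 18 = (k - 3)*(k + 6)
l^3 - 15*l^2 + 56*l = l*(l - 8)*(l - 7)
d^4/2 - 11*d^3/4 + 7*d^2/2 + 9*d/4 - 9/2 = (d/2 + 1/2)*(d - 3)*(d - 2)*(d - 3/2)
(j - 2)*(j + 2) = j^2 - 4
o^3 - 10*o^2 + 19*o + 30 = (o - 6)*(o - 5)*(o + 1)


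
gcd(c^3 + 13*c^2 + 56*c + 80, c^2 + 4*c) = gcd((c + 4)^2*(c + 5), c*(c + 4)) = c + 4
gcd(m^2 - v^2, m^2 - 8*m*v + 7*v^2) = -m + v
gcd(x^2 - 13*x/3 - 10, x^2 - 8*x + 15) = 1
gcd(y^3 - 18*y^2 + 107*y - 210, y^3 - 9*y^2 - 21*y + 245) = y - 7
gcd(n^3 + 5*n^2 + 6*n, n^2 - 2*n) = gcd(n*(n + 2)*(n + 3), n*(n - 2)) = n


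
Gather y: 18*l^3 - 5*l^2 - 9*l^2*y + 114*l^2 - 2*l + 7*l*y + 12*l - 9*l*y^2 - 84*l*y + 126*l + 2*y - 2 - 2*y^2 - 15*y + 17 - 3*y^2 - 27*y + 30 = 18*l^3 + 109*l^2 + 136*l + y^2*(-9*l - 5) + y*(-9*l^2 - 77*l - 40) + 45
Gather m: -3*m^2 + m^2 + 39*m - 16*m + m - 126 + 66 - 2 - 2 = -2*m^2 + 24*m - 64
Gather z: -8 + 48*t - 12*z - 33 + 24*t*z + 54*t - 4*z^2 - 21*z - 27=102*t - 4*z^2 + z*(24*t - 33) - 68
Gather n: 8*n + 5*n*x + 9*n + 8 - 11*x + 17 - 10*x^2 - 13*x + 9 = n*(5*x + 17) - 10*x^2 - 24*x + 34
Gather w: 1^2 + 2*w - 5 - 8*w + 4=-6*w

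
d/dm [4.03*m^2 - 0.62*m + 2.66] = 8.06*m - 0.62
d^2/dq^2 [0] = 0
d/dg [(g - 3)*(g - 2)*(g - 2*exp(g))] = -2*g^2*exp(g) + 3*g^2 + 6*g*exp(g) - 10*g - 2*exp(g) + 6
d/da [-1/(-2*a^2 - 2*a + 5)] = 2*(-2*a - 1)/(2*a^2 + 2*a - 5)^2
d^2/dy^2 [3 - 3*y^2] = -6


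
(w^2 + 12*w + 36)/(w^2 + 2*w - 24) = (w + 6)/(w - 4)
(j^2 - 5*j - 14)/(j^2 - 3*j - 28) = (j + 2)/(j + 4)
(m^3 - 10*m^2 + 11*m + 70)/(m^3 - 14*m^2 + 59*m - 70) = (m + 2)/(m - 2)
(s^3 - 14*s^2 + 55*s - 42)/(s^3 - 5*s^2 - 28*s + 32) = (s^2 - 13*s + 42)/(s^2 - 4*s - 32)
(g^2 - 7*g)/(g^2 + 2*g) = (g - 7)/(g + 2)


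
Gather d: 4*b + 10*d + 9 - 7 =4*b + 10*d + 2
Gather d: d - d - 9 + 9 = 0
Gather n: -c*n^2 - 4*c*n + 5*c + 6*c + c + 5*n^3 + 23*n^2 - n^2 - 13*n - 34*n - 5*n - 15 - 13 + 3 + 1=12*c + 5*n^3 + n^2*(22 - c) + n*(-4*c - 52) - 24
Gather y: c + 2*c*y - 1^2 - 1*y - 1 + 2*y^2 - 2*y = c + 2*y^2 + y*(2*c - 3) - 2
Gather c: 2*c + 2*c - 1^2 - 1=4*c - 2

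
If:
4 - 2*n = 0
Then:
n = 2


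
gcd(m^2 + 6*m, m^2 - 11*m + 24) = 1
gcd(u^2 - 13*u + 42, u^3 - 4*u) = 1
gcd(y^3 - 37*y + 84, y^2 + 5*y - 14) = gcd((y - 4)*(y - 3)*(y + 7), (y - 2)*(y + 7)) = y + 7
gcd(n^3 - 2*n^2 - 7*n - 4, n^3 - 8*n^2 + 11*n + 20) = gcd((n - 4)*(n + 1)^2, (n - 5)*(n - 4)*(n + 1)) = n^2 - 3*n - 4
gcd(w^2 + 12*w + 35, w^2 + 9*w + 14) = w + 7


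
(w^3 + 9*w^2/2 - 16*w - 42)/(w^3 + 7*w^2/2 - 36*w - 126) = (2*w^2 - 3*w - 14)/(2*w^2 - 5*w - 42)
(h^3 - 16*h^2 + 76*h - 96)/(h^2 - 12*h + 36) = (h^2 - 10*h + 16)/(h - 6)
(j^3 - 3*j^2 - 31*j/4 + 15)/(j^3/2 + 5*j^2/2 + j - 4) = (4*j^3 - 12*j^2 - 31*j + 60)/(2*(j^3 + 5*j^2 + 2*j - 8))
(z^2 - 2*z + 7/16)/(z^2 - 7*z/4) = (z - 1/4)/z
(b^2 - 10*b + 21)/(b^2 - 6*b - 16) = (-b^2 + 10*b - 21)/(-b^2 + 6*b + 16)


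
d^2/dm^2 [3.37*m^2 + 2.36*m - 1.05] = 6.74000000000000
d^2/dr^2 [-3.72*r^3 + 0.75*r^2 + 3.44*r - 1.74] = 1.5 - 22.32*r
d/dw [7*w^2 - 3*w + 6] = 14*w - 3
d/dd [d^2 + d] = 2*d + 1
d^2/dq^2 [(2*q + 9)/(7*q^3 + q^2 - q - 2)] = 2*((2*q + 9)*(21*q^2 + 2*q - 1)^2 + (-42*q^2 - 4*q - (2*q + 9)*(21*q + 1) + 2)*(7*q^3 + q^2 - q - 2))/(7*q^3 + q^2 - q - 2)^3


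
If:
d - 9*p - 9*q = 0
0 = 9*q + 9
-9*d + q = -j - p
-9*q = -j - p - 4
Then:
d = -14/9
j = -1120/81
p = 67/81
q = -1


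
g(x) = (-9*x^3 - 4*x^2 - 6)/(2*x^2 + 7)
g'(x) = -4*x*(-9*x^3 - 4*x^2 - 6)/(2*x^2 + 7)^2 + (-27*x^2 - 8*x)/(2*x^2 + 7) = x*(-18*x^3 - 189*x - 32)/(4*x^4 + 28*x^2 + 49)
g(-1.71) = 2.13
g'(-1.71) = -3.95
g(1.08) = -2.36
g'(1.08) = -3.21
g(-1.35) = 0.83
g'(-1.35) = -3.19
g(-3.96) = 12.78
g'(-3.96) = -4.94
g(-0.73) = -0.57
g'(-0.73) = -1.27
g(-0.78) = -0.51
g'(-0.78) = -1.43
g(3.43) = -13.63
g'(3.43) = -5.18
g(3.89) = -16.00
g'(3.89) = -5.12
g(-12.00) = 50.75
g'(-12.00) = -4.60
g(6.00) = -26.51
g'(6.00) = -4.86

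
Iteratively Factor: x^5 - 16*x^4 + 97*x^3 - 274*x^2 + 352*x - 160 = (x - 5)*(x^4 - 11*x^3 + 42*x^2 - 64*x + 32) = (x - 5)*(x - 1)*(x^3 - 10*x^2 + 32*x - 32) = (x - 5)*(x - 4)*(x - 1)*(x^2 - 6*x + 8) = (x - 5)*(x - 4)*(x - 2)*(x - 1)*(x - 4)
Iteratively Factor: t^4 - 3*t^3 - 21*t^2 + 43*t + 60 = (t + 4)*(t^3 - 7*t^2 + 7*t + 15) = (t - 3)*(t + 4)*(t^2 - 4*t - 5) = (t - 3)*(t + 1)*(t + 4)*(t - 5)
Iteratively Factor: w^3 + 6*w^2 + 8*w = (w + 2)*(w^2 + 4*w) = w*(w + 2)*(w + 4)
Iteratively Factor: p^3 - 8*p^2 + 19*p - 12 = (p - 1)*(p^2 - 7*p + 12) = (p - 3)*(p - 1)*(p - 4)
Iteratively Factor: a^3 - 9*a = (a - 3)*(a^2 + 3*a) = a*(a - 3)*(a + 3)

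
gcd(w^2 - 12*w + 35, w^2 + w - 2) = 1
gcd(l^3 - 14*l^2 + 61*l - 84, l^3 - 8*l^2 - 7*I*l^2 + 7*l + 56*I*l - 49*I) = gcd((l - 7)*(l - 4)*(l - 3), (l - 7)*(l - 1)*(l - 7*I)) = l - 7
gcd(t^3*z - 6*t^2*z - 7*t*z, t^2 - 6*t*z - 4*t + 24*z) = 1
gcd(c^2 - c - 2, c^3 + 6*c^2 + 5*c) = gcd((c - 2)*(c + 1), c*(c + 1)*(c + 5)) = c + 1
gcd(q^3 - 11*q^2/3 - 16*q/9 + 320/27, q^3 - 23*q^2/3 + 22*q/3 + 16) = q - 8/3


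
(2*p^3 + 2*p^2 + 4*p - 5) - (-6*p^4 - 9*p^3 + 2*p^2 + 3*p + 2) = 6*p^4 + 11*p^3 + p - 7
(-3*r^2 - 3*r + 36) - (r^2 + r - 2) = -4*r^2 - 4*r + 38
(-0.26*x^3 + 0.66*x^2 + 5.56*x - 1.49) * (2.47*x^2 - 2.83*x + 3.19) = -0.6422*x^5 + 2.366*x^4 + 11.036*x^3 - 17.3097*x^2 + 21.9531*x - 4.7531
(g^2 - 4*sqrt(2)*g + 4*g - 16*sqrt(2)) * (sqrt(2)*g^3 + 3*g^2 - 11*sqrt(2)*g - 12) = sqrt(2)*g^5 - 5*g^4 + 4*sqrt(2)*g^4 - 23*sqrt(2)*g^3 - 20*g^3 - 92*sqrt(2)*g^2 + 76*g^2 + 48*sqrt(2)*g + 304*g + 192*sqrt(2)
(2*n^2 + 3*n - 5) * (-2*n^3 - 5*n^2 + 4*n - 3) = -4*n^5 - 16*n^4 + 3*n^3 + 31*n^2 - 29*n + 15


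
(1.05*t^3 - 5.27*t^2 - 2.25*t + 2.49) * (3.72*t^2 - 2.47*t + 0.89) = 3.906*t^5 - 22.1979*t^4 + 5.5814*t^3 + 10.13*t^2 - 8.1528*t + 2.2161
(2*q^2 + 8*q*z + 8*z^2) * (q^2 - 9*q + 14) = 2*q^4 + 8*q^3*z - 18*q^3 + 8*q^2*z^2 - 72*q^2*z + 28*q^2 - 72*q*z^2 + 112*q*z + 112*z^2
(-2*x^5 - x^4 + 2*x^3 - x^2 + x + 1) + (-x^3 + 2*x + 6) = -2*x^5 - x^4 + x^3 - x^2 + 3*x + 7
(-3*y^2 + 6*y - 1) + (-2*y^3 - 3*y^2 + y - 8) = -2*y^3 - 6*y^2 + 7*y - 9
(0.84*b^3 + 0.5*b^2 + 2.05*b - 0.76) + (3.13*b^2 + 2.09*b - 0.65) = 0.84*b^3 + 3.63*b^2 + 4.14*b - 1.41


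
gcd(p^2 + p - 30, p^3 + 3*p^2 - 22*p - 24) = p + 6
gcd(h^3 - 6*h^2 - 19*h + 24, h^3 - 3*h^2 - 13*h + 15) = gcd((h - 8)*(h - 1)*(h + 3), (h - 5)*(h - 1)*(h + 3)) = h^2 + 2*h - 3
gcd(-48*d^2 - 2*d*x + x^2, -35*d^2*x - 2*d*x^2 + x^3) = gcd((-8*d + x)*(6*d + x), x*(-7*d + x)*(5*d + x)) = 1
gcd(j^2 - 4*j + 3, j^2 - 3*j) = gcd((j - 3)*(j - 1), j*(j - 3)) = j - 3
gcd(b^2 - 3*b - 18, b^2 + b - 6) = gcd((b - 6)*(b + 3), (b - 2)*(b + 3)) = b + 3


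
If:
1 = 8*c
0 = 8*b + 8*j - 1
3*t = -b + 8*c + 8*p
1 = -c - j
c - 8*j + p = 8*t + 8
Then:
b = 5/4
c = 1/8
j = -9/8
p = 43/488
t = 37/244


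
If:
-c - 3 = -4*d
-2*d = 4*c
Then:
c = -1/3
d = 2/3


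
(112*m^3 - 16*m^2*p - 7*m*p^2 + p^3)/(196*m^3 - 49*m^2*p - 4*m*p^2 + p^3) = (4*m + p)/(7*m + p)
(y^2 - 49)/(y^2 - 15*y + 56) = (y + 7)/(y - 8)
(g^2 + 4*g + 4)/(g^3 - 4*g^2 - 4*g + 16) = (g + 2)/(g^2 - 6*g + 8)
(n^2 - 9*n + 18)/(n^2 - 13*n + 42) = (n - 3)/(n - 7)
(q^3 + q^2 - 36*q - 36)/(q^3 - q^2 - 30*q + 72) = (q^2 - 5*q - 6)/(q^2 - 7*q + 12)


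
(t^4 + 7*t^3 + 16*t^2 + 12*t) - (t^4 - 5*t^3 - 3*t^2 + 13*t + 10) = 12*t^3 + 19*t^2 - t - 10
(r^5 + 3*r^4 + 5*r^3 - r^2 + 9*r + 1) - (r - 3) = r^5 + 3*r^4 + 5*r^3 - r^2 + 8*r + 4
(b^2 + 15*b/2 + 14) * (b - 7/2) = b^3 + 4*b^2 - 49*b/4 - 49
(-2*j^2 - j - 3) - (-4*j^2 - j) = 2*j^2 - 3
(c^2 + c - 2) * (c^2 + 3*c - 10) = c^4 + 4*c^3 - 9*c^2 - 16*c + 20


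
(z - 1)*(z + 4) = z^2 + 3*z - 4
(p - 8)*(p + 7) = p^2 - p - 56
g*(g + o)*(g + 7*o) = g^3 + 8*g^2*o + 7*g*o^2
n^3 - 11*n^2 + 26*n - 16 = (n - 8)*(n - 2)*(n - 1)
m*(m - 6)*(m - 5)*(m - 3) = m^4 - 14*m^3 + 63*m^2 - 90*m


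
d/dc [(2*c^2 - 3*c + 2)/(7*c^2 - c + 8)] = (19*c^2 + 4*c - 22)/(49*c^4 - 14*c^3 + 113*c^2 - 16*c + 64)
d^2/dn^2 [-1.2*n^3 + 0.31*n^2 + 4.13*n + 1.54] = 0.62 - 7.2*n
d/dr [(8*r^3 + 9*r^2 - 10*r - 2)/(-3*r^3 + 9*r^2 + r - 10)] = (99*r^4 - 44*r^3 - 159*r^2 - 144*r + 102)/(9*r^6 - 54*r^5 + 75*r^4 + 78*r^3 - 179*r^2 - 20*r + 100)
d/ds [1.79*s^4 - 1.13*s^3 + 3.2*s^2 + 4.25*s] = 7.16*s^3 - 3.39*s^2 + 6.4*s + 4.25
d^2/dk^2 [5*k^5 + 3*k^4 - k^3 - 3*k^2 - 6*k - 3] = 100*k^3 + 36*k^2 - 6*k - 6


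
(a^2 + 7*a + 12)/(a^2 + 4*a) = (a + 3)/a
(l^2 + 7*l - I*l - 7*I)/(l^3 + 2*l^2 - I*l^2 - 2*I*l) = (l + 7)/(l*(l + 2))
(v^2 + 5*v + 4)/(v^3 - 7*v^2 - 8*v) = (v + 4)/(v*(v - 8))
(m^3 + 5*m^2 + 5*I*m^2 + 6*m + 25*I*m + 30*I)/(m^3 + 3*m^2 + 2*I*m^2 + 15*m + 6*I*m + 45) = (m + 2)/(m - 3*I)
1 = 1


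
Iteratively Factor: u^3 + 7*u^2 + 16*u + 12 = (u + 2)*(u^2 + 5*u + 6) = (u + 2)^2*(u + 3)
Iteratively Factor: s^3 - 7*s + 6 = (s - 2)*(s^2 + 2*s - 3) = (s - 2)*(s - 1)*(s + 3)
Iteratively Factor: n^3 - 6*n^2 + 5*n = (n - 5)*(n^2 - n) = (n - 5)*(n - 1)*(n)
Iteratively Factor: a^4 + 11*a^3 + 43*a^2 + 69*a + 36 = (a + 4)*(a^3 + 7*a^2 + 15*a + 9) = (a + 3)*(a + 4)*(a^2 + 4*a + 3) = (a + 3)^2*(a + 4)*(a + 1)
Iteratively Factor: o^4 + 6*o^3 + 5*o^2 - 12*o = (o + 3)*(o^3 + 3*o^2 - 4*o) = (o - 1)*(o + 3)*(o^2 + 4*o) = (o - 1)*(o + 3)*(o + 4)*(o)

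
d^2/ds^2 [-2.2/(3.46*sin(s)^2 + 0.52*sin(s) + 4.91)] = (105.35008*sin(s)^4 + 11.87472*sin(s)^3 - 306.92992*sin(s)^2 - 29.36648*sin(s) + 73.56008)/(3.46*sin(s)^2 + 0.52*sin(s) + 4.91)^3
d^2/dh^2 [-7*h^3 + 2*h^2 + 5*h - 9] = 4 - 42*h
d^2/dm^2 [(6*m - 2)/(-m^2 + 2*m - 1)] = 12*(-m - 1)/(m^4 - 4*m^3 + 6*m^2 - 4*m + 1)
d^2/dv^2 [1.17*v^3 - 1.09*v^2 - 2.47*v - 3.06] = 7.02*v - 2.18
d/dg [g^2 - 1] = 2*g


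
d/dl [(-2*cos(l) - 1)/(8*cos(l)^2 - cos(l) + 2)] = (16*sin(l)^2 - 16*cos(l) - 11)*sin(l)/(8*sin(l)^2 + cos(l) - 10)^2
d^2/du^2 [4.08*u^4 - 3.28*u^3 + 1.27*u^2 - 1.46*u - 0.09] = 48.96*u^2 - 19.68*u + 2.54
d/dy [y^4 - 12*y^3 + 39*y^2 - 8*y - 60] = 4*y^3 - 36*y^2 + 78*y - 8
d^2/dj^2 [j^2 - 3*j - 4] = 2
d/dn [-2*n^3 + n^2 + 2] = 2*n*(1 - 3*n)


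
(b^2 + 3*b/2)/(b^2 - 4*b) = (b + 3/2)/(b - 4)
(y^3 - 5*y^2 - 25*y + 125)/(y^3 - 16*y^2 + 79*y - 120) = (y^2 - 25)/(y^2 - 11*y + 24)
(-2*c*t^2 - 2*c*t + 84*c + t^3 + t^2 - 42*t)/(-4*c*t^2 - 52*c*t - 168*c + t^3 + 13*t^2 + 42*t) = (-2*c*t + 12*c + t^2 - 6*t)/(-4*c*t - 24*c + t^2 + 6*t)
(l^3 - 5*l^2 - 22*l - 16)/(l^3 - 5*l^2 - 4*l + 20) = (l^2 - 7*l - 8)/(l^2 - 7*l + 10)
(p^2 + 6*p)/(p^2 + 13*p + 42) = p/(p + 7)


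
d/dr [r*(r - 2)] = 2*r - 2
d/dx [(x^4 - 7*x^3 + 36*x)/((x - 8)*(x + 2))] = (2*x^3 - 33*x^2 + 144*x - 144)/(x^2 - 16*x + 64)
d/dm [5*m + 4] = 5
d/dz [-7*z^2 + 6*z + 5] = 6 - 14*z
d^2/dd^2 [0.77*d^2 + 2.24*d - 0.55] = 1.54000000000000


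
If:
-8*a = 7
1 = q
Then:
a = -7/8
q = 1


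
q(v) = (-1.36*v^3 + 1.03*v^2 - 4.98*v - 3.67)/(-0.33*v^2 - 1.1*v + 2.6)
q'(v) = (0.66*v + 1.1)*(-1.36*v^3 + 1.03*v^2 - 4.98*v - 3.67)/(-0.33*v^2 - 1.1*v + 2.6)^2 + (-4.08*v^2 + 2.06*v - 4.98)/(-0.33*v^2 - 1.1*v + 2.6)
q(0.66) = -3.99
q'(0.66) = -6.66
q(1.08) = -9.31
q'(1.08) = -23.74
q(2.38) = 14.85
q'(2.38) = -8.73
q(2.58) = 13.56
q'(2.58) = -4.60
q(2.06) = 20.11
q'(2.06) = -29.46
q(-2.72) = 14.24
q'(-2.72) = -16.08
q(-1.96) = 5.82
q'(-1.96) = -7.40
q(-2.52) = 11.35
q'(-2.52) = -12.96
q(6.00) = 18.28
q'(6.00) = 2.96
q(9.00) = 28.11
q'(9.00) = 3.50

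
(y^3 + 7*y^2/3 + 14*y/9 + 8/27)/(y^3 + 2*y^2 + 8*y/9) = (y + 1/3)/y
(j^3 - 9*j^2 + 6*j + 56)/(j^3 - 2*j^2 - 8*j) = (j - 7)/j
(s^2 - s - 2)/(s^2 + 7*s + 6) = (s - 2)/(s + 6)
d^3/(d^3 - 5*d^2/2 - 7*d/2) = 2*d^2/(2*d^2 - 5*d - 7)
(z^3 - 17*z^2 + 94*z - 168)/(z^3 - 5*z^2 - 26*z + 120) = (z - 7)/(z + 5)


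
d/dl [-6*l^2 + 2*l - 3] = 2 - 12*l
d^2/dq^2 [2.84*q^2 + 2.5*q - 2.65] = 5.68000000000000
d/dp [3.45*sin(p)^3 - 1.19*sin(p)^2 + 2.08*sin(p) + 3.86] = (10.35*sin(p)^2 - 2.38*sin(p) + 2.08)*cos(p)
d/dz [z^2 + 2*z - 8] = 2*z + 2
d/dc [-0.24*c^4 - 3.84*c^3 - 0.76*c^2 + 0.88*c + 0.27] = -0.96*c^3 - 11.52*c^2 - 1.52*c + 0.88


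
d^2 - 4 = (d - 2)*(d + 2)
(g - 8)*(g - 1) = g^2 - 9*g + 8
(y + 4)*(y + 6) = y^2 + 10*y + 24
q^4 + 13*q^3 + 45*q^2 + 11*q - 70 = (q - 1)*(q + 2)*(q + 5)*(q + 7)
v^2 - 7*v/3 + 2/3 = (v - 2)*(v - 1/3)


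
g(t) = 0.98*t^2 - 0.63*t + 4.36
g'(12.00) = 22.89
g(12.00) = 137.92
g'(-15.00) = -30.03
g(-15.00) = 234.31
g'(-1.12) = -2.83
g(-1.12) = 6.29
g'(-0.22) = -1.06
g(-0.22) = 4.55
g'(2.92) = 5.09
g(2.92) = 10.88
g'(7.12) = 13.33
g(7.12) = 49.55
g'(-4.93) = -10.29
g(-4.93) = 31.28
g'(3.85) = 6.92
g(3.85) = 16.46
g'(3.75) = 6.72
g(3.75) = 15.78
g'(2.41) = 4.09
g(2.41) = 8.53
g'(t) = 1.96*t - 0.63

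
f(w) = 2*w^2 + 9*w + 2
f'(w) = 4*w + 9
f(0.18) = 3.68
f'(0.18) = 9.72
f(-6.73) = 32.02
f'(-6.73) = -17.92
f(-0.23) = 0.04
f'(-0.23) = 8.08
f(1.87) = 25.82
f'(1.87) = 16.48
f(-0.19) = 0.36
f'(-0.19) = 8.24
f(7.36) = 176.58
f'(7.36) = 38.44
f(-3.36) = -5.66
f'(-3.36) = -4.44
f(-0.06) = 1.47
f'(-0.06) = 8.76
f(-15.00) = 317.00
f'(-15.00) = -51.00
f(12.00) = 398.00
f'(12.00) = 57.00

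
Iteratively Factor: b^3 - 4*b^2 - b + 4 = (b + 1)*(b^2 - 5*b + 4) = (b - 4)*(b + 1)*(b - 1)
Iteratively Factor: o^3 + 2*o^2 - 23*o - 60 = (o + 3)*(o^2 - o - 20) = (o + 3)*(o + 4)*(o - 5)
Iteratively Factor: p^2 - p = (p)*(p - 1)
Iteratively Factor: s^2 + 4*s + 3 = (s + 3)*(s + 1)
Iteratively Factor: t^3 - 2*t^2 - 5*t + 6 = (t - 3)*(t^2 + t - 2) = (t - 3)*(t + 2)*(t - 1)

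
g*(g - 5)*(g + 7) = g^3 + 2*g^2 - 35*g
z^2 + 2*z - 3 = (z - 1)*(z + 3)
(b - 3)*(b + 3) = b^2 - 9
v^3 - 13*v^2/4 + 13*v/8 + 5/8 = (v - 5/2)*(v - 1)*(v + 1/4)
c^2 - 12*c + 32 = (c - 8)*(c - 4)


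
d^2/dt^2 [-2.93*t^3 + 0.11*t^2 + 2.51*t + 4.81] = 0.22 - 17.58*t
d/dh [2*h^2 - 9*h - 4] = 4*h - 9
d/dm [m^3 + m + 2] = 3*m^2 + 1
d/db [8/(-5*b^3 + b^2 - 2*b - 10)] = 8*(15*b^2 - 2*b + 2)/(5*b^3 - b^2 + 2*b + 10)^2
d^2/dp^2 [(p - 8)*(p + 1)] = 2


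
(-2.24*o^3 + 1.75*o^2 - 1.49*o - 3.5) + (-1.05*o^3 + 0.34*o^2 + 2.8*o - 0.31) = -3.29*o^3 + 2.09*o^2 + 1.31*o - 3.81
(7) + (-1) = 6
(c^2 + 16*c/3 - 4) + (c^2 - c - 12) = 2*c^2 + 13*c/3 - 16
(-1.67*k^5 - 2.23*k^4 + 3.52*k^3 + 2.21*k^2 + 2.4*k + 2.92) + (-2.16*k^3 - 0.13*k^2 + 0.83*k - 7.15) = -1.67*k^5 - 2.23*k^4 + 1.36*k^3 + 2.08*k^2 + 3.23*k - 4.23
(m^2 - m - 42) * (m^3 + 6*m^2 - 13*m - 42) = m^5 + 5*m^4 - 61*m^3 - 281*m^2 + 588*m + 1764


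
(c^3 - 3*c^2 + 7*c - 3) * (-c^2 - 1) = -c^5 + 3*c^4 - 8*c^3 + 6*c^2 - 7*c + 3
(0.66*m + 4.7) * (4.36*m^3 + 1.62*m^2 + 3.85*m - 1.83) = 2.8776*m^4 + 21.5612*m^3 + 10.155*m^2 + 16.8872*m - 8.601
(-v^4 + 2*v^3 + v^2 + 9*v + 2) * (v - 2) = -v^5 + 4*v^4 - 3*v^3 + 7*v^2 - 16*v - 4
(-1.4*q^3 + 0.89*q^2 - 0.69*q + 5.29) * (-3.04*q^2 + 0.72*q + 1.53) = 4.256*q^5 - 3.7136*q^4 + 0.5964*q^3 - 15.2167*q^2 + 2.7531*q + 8.0937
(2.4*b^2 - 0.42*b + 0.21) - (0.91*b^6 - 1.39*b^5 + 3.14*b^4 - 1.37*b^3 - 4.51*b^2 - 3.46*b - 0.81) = -0.91*b^6 + 1.39*b^5 - 3.14*b^4 + 1.37*b^3 + 6.91*b^2 + 3.04*b + 1.02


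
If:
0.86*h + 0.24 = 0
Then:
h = -0.28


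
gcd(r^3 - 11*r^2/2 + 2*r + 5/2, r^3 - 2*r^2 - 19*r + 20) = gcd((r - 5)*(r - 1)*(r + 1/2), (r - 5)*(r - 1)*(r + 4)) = r^2 - 6*r + 5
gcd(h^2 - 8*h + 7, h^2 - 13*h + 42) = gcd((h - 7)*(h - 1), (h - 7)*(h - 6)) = h - 7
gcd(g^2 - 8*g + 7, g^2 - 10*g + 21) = g - 7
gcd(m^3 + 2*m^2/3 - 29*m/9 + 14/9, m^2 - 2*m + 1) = m - 1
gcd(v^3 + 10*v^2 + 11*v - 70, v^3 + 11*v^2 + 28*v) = v + 7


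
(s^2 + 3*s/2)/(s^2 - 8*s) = (s + 3/2)/(s - 8)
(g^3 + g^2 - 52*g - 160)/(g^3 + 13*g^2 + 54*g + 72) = (g^2 - 3*g - 40)/(g^2 + 9*g + 18)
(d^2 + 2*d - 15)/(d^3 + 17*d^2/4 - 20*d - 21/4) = 4*(d + 5)/(4*d^2 + 29*d + 7)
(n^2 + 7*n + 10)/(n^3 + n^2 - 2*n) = (n + 5)/(n*(n - 1))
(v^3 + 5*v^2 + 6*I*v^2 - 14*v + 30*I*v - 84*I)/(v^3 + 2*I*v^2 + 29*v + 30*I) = (v^2 + 5*v - 14)/(v^2 - 4*I*v + 5)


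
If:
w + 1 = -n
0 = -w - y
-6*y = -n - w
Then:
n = -7/6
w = 1/6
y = -1/6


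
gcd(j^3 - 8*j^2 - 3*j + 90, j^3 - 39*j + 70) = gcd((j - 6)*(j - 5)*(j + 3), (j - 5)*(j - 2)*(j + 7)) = j - 5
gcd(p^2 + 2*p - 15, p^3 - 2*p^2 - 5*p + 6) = p - 3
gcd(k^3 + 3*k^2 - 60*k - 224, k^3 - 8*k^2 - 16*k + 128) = k^2 - 4*k - 32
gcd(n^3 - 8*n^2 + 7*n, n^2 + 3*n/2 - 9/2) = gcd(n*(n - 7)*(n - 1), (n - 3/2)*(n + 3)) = 1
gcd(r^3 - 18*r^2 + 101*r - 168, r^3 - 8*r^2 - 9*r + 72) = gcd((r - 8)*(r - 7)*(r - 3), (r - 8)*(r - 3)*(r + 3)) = r^2 - 11*r + 24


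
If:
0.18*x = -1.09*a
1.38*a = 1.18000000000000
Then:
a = 0.86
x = -5.18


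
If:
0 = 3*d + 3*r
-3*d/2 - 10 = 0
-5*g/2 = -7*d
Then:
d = -20/3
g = -56/3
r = 20/3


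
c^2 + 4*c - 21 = (c - 3)*(c + 7)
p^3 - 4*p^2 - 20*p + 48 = (p - 6)*(p - 2)*(p + 4)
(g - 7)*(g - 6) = g^2 - 13*g + 42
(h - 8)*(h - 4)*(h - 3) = h^3 - 15*h^2 + 68*h - 96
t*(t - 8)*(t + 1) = t^3 - 7*t^2 - 8*t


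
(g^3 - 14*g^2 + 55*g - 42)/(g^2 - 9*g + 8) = (g^2 - 13*g + 42)/(g - 8)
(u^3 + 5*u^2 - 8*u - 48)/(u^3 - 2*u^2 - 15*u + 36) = (u + 4)/(u - 3)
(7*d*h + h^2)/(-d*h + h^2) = (-7*d - h)/(d - h)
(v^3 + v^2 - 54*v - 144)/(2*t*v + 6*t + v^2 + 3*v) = (v^2 - 2*v - 48)/(2*t + v)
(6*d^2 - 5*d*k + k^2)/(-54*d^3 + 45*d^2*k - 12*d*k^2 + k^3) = (-2*d + k)/(18*d^2 - 9*d*k + k^2)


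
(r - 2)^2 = r^2 - 4*r + 4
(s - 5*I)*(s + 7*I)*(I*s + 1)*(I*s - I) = -s^4 + s^3 - I*s^3 - 37*s^2 + I*s^2 + 37*s + 35*I*s - 35*I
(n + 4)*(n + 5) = n^2 + 9*n + 20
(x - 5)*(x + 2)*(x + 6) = x^3 + 3*x^2 - 28*x - 60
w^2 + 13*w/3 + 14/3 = (w + 2)*(w + 7/3)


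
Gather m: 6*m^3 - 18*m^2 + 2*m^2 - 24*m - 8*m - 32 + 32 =6*m^3 - 16*m^2 - 32*m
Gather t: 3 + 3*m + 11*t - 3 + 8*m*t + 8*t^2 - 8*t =3*m + 8*t^2 + t*(8*m + 3)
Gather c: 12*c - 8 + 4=12*c - 4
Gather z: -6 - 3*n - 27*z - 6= -3*n - 27*z - 12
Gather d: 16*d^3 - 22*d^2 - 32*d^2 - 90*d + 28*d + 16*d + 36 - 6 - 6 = 16*d^3 - 54*d^2 - 46*d + 24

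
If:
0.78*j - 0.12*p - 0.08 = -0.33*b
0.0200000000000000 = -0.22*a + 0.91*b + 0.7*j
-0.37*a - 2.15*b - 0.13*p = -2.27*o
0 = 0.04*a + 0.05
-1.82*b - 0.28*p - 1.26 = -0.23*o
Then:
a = -1.25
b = -6.12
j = 7.59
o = -4.18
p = 31.85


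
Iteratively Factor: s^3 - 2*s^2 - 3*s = (s)*(s^2 - 2*s - 3) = s*(s + 1)*(s - 3)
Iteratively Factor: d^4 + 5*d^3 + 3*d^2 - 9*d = (d + 3)*(d^3 + 2*d^2 - 3*d) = (d - 1)*(d + 3)*(d^2 + 3*d) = d*(d - 1)*(d + 3)*(d + 3)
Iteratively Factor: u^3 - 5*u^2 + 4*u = (u - 4)*(u^2 - u) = (u - 4)*(u - 1)*(u)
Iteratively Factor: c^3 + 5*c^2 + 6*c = (c)*(c^2 + 5*c + 6) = c*(c + 2)*(c + 3)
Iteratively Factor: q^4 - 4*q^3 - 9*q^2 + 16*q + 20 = (q + 2)*(q^3 - 6*q^2 + 3*q + 10) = (q + 1)*(q + 2)*(q^2 - 7*q + 10) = (q - 2)*(q + 1)*(q + 2)*(q - 5)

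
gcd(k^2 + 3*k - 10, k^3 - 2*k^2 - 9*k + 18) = k - 2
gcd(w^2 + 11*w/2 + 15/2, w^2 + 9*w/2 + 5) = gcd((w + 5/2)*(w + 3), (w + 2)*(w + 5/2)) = w + 5/2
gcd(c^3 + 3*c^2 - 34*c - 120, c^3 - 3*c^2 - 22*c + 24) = c^2 - 2*c - 24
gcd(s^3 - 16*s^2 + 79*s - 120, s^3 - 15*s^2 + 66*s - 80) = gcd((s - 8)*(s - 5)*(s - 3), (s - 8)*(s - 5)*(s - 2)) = s^2 - 13*s + 40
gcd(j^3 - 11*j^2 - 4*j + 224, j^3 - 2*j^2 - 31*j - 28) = j^2 - 3*j - 28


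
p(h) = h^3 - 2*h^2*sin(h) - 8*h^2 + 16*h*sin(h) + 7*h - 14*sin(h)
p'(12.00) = 171.35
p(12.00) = 719.02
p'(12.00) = 171.35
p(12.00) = 719.02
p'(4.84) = 5.28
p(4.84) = -56.60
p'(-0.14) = -9.13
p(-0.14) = 1.13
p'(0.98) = 4.10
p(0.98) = -0.08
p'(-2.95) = 152.18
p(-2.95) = -100.97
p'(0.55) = 1.37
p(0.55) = -1.44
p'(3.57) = -28.64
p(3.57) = -38.79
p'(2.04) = -10.83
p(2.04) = -1.32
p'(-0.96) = -9.02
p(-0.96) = 10.58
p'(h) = -2*h^2*cos(h) + 3*h^2 - 4*h*sin(h) + 16*h*cos(h) - 16*h + 16*sin(h) - 14*cos(h) + 7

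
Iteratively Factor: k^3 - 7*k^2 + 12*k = (k)*(k^2 - 7*k + 12) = k*(k - 4)*(k - 3)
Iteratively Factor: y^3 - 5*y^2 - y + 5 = (y + 1)*(y^2 - 6*y + 5) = (y - 1)*(y + 1)*(y - 5)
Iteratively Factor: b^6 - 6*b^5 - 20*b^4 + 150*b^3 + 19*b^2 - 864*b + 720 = (b - 3)*(b^5 - 3*b^4 - 29*b^3 + 63*b^2 + 208*b - 240) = (b - 3)*(b + 3)*(b^4 - 6*b^3 - 11*b^2 + 96*b - 80) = (b - 3)*(b - 1)*(b + 3)*(b^3 - 5*b^2 - 16*b + 80) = (b - 5)*(b - 3)*(b - 1)*(b + 3)*(b^2 - 16) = (b - 5)*(b - 3)*(b - 1)*(b + 3)*(b + 4)*(b - 4)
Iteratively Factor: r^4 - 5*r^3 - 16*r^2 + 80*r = (r - 5)*(r^3 - 16*r) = r*(r - 5)*(r^2 - 16) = r*(r - 5)*(r - 4)*(r + 4)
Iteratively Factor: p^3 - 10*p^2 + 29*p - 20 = (p - 5)*(p^2 - 5*p + 4) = (p - 5)*(p - 1)*(p - 4)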